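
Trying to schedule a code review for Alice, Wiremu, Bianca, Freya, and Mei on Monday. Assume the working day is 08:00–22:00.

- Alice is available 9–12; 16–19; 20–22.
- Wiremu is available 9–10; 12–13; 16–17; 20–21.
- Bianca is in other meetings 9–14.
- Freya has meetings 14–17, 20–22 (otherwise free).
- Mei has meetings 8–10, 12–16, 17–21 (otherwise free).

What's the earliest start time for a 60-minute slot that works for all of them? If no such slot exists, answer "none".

Alice free: 09:00-12:00, 16:00-19:00, 20:00-22:00.
Wiremu free: 09:00-10:00, 12:00-13:00, 16:00-17:00, 20:00-21:00.
Bianca free: 08:00-09:00, 14:00-22:00 (invert busy blocks within the working day).
Freya free: 08:00-14:00, 17:00-20:00 (invert busy blocks within the working day).
Mei free: 10:00-12:00, 16:00-17:00, 21:00-22:00 (invert busy blocks within the working day).
Alice ∩ Wiremu: 09:00-10:00, 16:00-17:00, 20:00-21:00.
Alice ∩ Wiremu ∩ Bianca: 16:00-17:00, 20:00-21:00.
Alice ∩ Wiremu ∩ Bianca ∩ Freya: ∅.
Alice ∩ Wiremu ∩ Bianca ∩ Freya ∩ Mei: ∅.
There is no time when everyone is free.
No common window is at least 60 minutes long.

none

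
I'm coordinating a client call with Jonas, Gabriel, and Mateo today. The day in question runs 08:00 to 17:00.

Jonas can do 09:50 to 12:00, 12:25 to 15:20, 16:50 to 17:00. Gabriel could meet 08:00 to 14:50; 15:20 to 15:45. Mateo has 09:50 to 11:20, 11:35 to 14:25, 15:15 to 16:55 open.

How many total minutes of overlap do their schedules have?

Jonas ∩ Gabriel: 09:50-12:00, 12:25-14:50.
Jonas ∩ Gabriel ∩ Mateo: 09:50-11:20, 11:35-12:00, 12:25-14:25.
Summing the common windows: 90 + 25 + 120 = 235 minutes.

235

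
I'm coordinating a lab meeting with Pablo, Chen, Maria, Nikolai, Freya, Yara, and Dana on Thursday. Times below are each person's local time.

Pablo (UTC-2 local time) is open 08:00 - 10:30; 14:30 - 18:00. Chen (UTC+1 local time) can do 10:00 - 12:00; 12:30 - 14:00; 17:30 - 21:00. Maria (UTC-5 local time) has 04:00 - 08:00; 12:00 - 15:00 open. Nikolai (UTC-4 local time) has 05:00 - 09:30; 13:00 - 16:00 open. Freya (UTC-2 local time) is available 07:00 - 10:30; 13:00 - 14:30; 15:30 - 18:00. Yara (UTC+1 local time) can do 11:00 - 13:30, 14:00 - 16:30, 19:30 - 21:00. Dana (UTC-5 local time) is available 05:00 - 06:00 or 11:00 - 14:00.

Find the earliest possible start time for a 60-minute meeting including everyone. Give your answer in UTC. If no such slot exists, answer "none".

Pablo in UTC: 10:00-12:30, 16:30-20:00 (add 2h to convert from UTC-2).
Chen in UTC: 09:00-11:00, 11:30-13:00, 16:30-20:00 (subtract 1h to convert from UTC+1).
Maria in UTC: 09:00-13:00, 17:00-20:00 (add 5h to convert from UTC-5).
Nikolai in UTC: 09:00-13:30, 17:00-20:00 (add 4h to convert from UTC-4).
Freya in UTC: 09:00-12:30, 15:00-16:30, 17:30-20:00 (add 2h to convert from UTC-2).
Yara in UTC: 10:00-12:30, 13:00-15:30, 18:30-20:00 (subtract 1h to convert from UTC+1).
Dana in UTC: 10:00-11:00, 16:00-19:00 (add 5h to convert from UTC-5).
Pablo ∩ Chen: 10:00-11:00, 11:30-12:30, 16:30-20:00.
Pablo ∩ Chen ∩ Maria: 10:00-11:00, 11:30-12:30, 17:00-20:00.
Pablo ∩ Chen ∩ Maria ∩ Nikolai: 10:00-11:00, 11:30-12:30, 17:00-20:00.
Pablo ∩ Chen ∩ Maria ∩ Nikolai ∩ Freya: 10:00-11:00, 11:30-12:30, 17:30-20:00.
Pablo ∩ Chen ∩ Maria ∩ Nikolai ∩ Freya ∩ Yara: 10:00-11:00, 11:30-12:30, 18:30-20:00.
Pablo ∩ Chen ∩ Maria ∩ Nikolai ∩ Freya ∩ Yara ∩ Dana: 10:00-11:00, 18:30-19:00.
Those are the intersection windows.
The first common window of at least 60 minutes is 10:00-11:00, so the earliest start is 10:00.

10:00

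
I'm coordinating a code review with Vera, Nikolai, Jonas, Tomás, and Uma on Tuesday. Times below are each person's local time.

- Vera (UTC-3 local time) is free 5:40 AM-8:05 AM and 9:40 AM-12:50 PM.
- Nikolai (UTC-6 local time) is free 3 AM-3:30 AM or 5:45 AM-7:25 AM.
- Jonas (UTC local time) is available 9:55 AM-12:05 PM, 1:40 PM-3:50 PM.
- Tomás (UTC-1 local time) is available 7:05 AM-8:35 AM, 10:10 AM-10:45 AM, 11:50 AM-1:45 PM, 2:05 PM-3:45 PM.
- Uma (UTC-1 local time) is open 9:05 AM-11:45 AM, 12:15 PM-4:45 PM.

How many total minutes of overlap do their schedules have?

Vera in UTC: 08:40-11:05, 12:40-15:50 (add 3h to convert from UTC-3).
Nikolai in UTC: 09:00-09:30, 11:45-13:25 (add 6h to convert from UTC-6).
Jonas in UTC: 09:55-12:05, 13:40-15:50.
Tomás in UTC: 08:05-09:35, 11:10-11:45, 12:50-14:45, 15:05-16:45 (add 1h to convert from UTC-1).
Uma in UTC: 10:05-12:45, 13:15-17:45 (add 1h to convert from UTC-1).
Vera ∩ Nikolai: 09:00-09:30, 12:40-13:25.
Vera ∩ Nikolai ∩ Jonas: ∅.
Vera ∩ Nikolai ∩ Jonas ∩ Tomás: ∅.
Vera ∩ Nikolai ∩ Jonas ∩ Tomás ∩ Uma: ∅.
There is no time when everyone is free.
There is no common window, so the total is 0 minutes.

0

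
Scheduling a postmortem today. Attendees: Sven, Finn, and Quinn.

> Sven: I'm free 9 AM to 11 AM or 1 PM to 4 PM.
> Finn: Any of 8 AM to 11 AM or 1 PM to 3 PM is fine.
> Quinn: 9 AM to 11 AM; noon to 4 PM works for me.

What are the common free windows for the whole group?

09:00-11:00, 13:00-15:00

Sven ∩ Finn: 09:00-11:00, 13:00-15:00.
Sven ∩ Finn ∩ Quinn: 09:00-11:00, 13:00-15:00.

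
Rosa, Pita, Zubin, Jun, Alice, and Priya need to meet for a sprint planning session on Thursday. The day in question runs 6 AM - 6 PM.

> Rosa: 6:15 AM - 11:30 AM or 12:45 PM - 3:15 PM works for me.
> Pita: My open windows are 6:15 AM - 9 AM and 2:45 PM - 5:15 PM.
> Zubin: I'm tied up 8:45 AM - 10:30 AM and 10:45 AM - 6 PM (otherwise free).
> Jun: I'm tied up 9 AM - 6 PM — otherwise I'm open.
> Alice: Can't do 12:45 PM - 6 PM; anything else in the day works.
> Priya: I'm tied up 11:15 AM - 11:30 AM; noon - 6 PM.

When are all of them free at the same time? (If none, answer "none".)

Rosa free: 06:15-11:30, 12:45-15:15.
Pita free: 06:15-09:00, 14:45-17:15.
Zubin free: 06:00-08:45, 10:30-10:45 (invert busy blocks within the working day).
Jun free: 06:00-09:00 (invert busy blocks within the working day).
Alice free: 06:00-12:45 (invert busy blocks within the working day).
Priya free: 06:00-11:15, 11:30-12:00 (invert busy blocks within the working day).
Rosa ∩ Pita: 06:15-09:00, 14:45-15:15.
Rosa ∩ Pita ∩ Zubin: 06:15-08:45.
Rosa ∩ Pita ∩ Zubin ∩ Jun: 06:15-08:45.
Rosa ∩ Pita ∩ Zubin ∩ Jun ∩ Alice: 06:15-08:45.
Rosa ∩ Pita ∩ Zubin ∩ Jun ∩ Alice ∩ Priya: 06:15-08:45.

06:15-08:45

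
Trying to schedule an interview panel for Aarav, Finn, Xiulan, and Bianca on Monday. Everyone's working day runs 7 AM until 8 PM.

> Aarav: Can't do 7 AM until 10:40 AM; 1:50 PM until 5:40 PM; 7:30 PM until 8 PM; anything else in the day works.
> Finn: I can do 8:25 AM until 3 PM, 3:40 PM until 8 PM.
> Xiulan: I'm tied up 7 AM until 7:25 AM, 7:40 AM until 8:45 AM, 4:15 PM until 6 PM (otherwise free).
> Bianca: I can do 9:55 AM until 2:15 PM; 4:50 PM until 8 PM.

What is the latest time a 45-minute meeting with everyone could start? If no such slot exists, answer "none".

18:45

Aarav free: 10:40-13:50, 17:40-19:30 (invert busy blocks within the working day).
Finn free: 08:25-15:00, 15:40-20:00.
Xiulan free: 07:25-07:40, 08:45-16:15, 18:00-20:00 (invert busy blocks within the working day).
Bianca free: 09:55-14:15, 16:50-20:00.
Aarav ∩ Finn: 10:40-13:50, 17:40-19:30.
Aarav ∩ Finn ∩ Xiulan: 10:40-13:50, 18:00-19:30.
Aarav ∩ Finn ∩ Xiulan ∩ Bianca: 10:40-13:50, 18:00-19:30.
The last common window of at least 45 minutes is 18:00-19:30; a 45-minute meeting can start as late as 18:45 and still end by 19:30.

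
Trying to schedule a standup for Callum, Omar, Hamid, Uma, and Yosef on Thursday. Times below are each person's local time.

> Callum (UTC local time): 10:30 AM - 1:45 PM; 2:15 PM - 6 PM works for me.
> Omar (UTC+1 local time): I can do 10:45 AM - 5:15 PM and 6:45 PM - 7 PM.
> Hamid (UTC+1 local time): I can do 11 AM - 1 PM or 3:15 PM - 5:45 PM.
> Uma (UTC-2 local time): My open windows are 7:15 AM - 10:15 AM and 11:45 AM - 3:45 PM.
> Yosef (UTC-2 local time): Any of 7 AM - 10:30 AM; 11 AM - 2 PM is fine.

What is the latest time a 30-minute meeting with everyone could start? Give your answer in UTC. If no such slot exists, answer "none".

Callum in UTC: 10:30-13:45, 14:15-18:00.
Omar in UTC: 09:45-16:15, 17:45-18:00 (subtract 1h to convert from UTC+1).
Hamid in UTC: 10:00-12:00, 14:15-16:45 (subtract 1h to convert from UTC+1).
Uma in UTC: 09:15-12:15, 13:45-17:45 (add 2h to convert from UTC-2).
Yosef in UTC: 09:00-12:30, 13:00-16:00 (add 2h to convert from UTC-2).
Callum ∩ Omar: 10:30-13:45, 14:15-16:15, 17:45-18:00.
Callum ∩ Omar ∩ Hamid: 10:30-12:00, 14:15-16:15.
Callum ∩ Omar ∩ Hamid ∩ Uma: 10:30-12:00, 14:15-16:15.
Callum ∩ Omar ∩ Hamid ∩ Uma ∩ Yosef: 10:30-12:00, 14:15-16:00.
The last common window of at least 30 minutes is 14:15-16:00; a 30-minute meeting can start as late as 15:30 and still end by 16:00.

15:30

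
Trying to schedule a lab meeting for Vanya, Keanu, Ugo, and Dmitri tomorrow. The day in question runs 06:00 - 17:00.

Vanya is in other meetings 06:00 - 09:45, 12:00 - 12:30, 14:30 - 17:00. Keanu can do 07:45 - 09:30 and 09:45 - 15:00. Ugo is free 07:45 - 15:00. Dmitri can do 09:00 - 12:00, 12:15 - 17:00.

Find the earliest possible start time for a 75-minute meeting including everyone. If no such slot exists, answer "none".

Vanya free: 09:45-12:00, 12:30-14:30 (invert busy blocks within the working day).
Keanu free: 07:45-09:30, 09:45-15:00.
Ugo free: 07:45-15:00.
Dmitri free: 09:00-12:00, 12:15-17:00.
Vanya ∩ Keanu: 09:45-12:00, 12:30-14:30.
Vanya ∩ Keanu ∩ Ugo: 09:45-12:00, 12:30-14:30.
Vanya ∩ Keanu ∩ Ugo ∩ Dmitri: 09:45-12:00, 12:30-14:30.
So the common availability across everyone is 09:45-12:00, 12:30-14:30.
The first common window of at least 75 minutes is 09:45-12:00, so the earliest start is 09:45.

09:45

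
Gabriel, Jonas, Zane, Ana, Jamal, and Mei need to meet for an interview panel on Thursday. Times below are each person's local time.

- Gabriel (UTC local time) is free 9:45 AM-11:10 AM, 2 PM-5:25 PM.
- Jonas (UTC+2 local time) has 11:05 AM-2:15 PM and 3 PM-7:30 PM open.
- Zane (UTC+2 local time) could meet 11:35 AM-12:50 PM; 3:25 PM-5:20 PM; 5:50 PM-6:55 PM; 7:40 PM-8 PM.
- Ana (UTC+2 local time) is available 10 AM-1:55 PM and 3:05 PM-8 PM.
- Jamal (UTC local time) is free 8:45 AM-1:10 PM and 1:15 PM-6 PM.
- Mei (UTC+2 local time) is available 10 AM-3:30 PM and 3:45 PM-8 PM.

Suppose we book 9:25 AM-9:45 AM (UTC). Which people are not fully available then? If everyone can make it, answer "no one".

Gabriel, Zane

Gabriel in UTC: 09:45-11:10, 14:00-17:25.
Jonas in UTC: 09:05-12:15, 13:00-17:30 (subtract 2h to convert from UTC+2).
Zane in UTC: 09:35-10:50, 13:25-15:20, 15:50-16:55, 17:40-18:00 (subtract 2h to convert from UTC+2).
Ana in UTC: 08:00-11:55, 13:05-18:00 (subtract 2h to convert from UTC+2).
Jamal in UTC: 08:45-13:10, 13:15-18:00.
Mei in UTC: 08:00-13:30, 13:45-18:00 (subtract 2h to convert from UTC+2).
Gabriel: not fully free for 09:25-09:45. Jonas: free for 09:25-09:45. Zane: not fully free for 09:25-09:45. Ana: free for 09:25-09:45. Jamal: free for 09:25-09:45. Mei: free for 09:25-09:45.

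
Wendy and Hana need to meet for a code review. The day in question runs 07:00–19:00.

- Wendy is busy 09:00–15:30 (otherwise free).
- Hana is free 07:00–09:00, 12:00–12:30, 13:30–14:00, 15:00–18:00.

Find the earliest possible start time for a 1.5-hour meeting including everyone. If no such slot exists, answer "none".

07:00

Wendy free: 07:00-09:00, 15:30-19:00 (invert busy blocks within the working day).
Hana free: 07:00-09:00, 12:00-12:30, 13:30-14:00, 15:00-18:00.
Wendy ∩ Hana: 07:00-09:00, 15:30-18:00.
Those are the intersection windows.
The first common window of at least 90 minutes is 07:00-09:00, so the earliest start is 07:00.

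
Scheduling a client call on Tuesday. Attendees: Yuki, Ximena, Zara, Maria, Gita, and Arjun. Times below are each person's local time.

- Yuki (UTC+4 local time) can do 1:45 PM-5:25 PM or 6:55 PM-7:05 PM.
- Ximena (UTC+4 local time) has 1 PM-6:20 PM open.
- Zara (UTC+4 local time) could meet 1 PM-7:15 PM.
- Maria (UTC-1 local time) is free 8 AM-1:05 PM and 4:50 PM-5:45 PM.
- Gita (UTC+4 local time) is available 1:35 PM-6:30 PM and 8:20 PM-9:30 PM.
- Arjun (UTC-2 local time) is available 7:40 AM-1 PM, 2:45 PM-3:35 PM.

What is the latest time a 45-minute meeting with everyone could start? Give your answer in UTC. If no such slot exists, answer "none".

12:40

Yuki in UTC: 09:45-13:25, 14:55-15:05 (subtract 4h to convert from UTC+4).
Ximena in UTC: 09:00-14:20 (subtract 4h to convert from UTC+4).
Zara in UTC: 09:00-15:15 (subtract 4h to convert from UTC+4).
Maria in UTC: 09:00-14:05, 17:50-18:45 (add 1h to convert from UTC-1).
Gita in UTC: 09:35-14:30, 16:20-17:30 (subtract 4h to convert from UTC+4).
Arjun in UTC: 09:40-15:00, 16:45-17:35 (add 2h to convert from UTC-2).
Yuki ∩ Ximena: 09:45-13:25.
Yuki ∩ Ximena ∩ Zara: 09:45-13:25.
Yuki ∩ Ximena ∩ Zara ∩ Maria: 09:45-13:25.
Yuki ∩ Ximena ∩ Zara ∩ Maria ∩ Gita: 09:45-13:25.
Yuki ∩ Ximena ∩ Zara ∩ Maria ∩ Gita ∩ Arjun: 09:45-13:25.
The last common window of at least 45 minutes is 09:45-13:25; a 45-minute meeting can start as late as 12:40 and still end by 13:25.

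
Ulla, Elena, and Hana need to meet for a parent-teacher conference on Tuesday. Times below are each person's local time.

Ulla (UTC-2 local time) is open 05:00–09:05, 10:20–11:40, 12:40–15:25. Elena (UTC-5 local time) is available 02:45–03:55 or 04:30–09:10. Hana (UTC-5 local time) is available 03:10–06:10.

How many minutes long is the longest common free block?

Ulla in UTC: 07:00-11:05, 12:20-13:40, 14:40-17:25 (add 2h to convert from UTC-2).
Elena in UTC: 07:45-08:55, 09:30-14:10 (add 5h to convert from UTC-5).
Hana in UTC: 08:10-11:10 (add 5h to convert from UTC-5).
Ulla ∩ Elena: 07:45-08:55, 09:30-11:05, 12:20-13:40.
Ulla ∩ Elena ∩ Hana: 08:10-08:55, 09:30-11:05.
The longest is 09:30-11:05 at 95 minutes.

95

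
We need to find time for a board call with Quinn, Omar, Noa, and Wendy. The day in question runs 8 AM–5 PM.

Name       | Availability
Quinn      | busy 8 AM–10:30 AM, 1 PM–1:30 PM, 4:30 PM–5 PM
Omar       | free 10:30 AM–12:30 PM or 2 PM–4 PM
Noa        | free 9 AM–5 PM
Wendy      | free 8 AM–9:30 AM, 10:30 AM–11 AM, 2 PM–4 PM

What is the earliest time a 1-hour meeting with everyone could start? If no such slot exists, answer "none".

Quinn free: 10:30-13:00, 13:30-16:30 (invert busy blocks within the working day).
Omar free: 10:30-12:30, 14:00-16:00.
Noa free: 09:00-17:00.
Wendy free: 08:00-09:30, 10:30-11:00, 14:00-16:00.
Quinn ∩ Omar: 10:30-12:30, 14:00-16:00.
Quinn ∩ Omar ∩ Noa: 10:30-12:30, 14:00-16:00.
Quinn ∩ Omar ∩ Noa ∩ Wendy: 10:30-11:00, 14:00-16:00.
So the common availability across everyone is 10:30-11:00, 14:00-16:00.
The first common window of at least 60 minutes is 14:00-16:00, so the earliest start is 14:00.

14:00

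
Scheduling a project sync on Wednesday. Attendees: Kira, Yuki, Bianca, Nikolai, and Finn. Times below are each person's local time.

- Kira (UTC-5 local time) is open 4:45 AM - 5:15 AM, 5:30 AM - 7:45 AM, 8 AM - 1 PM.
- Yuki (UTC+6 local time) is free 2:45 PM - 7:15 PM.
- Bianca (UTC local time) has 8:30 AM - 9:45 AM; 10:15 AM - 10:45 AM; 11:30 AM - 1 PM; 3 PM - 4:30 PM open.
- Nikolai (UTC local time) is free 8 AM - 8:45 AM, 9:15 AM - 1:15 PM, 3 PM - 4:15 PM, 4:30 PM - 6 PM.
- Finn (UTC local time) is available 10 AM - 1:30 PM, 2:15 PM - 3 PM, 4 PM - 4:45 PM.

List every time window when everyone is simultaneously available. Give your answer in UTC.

Kira in UTC: 09:45-10:15, 10:30-12:45, 13:00-18:00 (add 5h to convert from UTC-5).
Yuki in UTC: 08:45-13:15 (subtract 6h to convert from UTC+6).
Bianca in UTC: 08:30-09:45, 10:15-10:45, 11:30-13:00, 15:00-16:30.
Nikolai in UTC: 08:00-08:45, 09:15-13:15, 15:00-16:15, 16:30-18:00.
Finn in UTC: 10:00-13:30, 14:15-15:00, 16:00-16:45.
Kira ∩ Yuki: 09:45-10:15, 10:30-12:45, 13:00-13:15.
Kira ∩ Yuki ∩ Bianca: 10:30-10:45, 11:30-12:45.
Kira ∩ Yuki ∩ Bianca ∩ Nikolai: 10:30-10:45, 11:30-12:45.
Kira ∩ Yuki ∩ Bianca ∩ Nikolai ∩ Finn: 10:30-10:45, 11:30-12:45.

10:30-10:45, 11:30-12:45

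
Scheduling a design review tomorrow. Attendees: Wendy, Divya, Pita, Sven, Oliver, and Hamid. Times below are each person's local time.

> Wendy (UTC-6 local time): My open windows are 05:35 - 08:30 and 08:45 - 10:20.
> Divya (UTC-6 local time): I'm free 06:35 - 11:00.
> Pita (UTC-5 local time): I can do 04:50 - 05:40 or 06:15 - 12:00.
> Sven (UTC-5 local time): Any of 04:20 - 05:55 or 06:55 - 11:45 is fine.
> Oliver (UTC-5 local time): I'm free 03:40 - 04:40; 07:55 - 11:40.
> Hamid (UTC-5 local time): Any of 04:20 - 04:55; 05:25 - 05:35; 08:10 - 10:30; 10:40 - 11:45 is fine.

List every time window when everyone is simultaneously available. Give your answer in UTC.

Wendy in UTC: 11:35-14:30, 14:45-16:20 (add 6h to convert from UTC-6).
Divya in UTC: 12:35-17:00 (add 6h to convert from UTC-6).
Pita in UTC: 09:50-10:40, 11:15-17:00 (add 5h to convert from UTC-5).
Sven in UTC: 09:20-10:55, 11:55-16:45 (add 5h to convert from UTC-5).
Oliver in UTC: 08:40-09:40, 12:55-16:40 (add 5h to convert from UTC-5).
Hamid in UTC: 09:20-09:55, 10:25-10:35, 13:10-15:30, 15:40-16:45 (add 5h to convert from UTC-5).
Wendy ∩ Divya: 12:35-14:30, 14:45-16:20.
Wendy ∩ Divya ∩ Pita: 12:35-14:30, 14:45-16:20.
Wendy ∩ Divya ∩ Pita ∩ Sven: 12:35-14:30, 14:45-16:20.
Wendy ∩ Divya ∩ Pita ∩ Sven ∩ Oliver: 12:55-14:30, 14:45-16:20.
Wendy ∩ Divya ∩ Pita ∩ Sven ∩ Oliver ∩ Hamid: 13:10-14:30, 14:45-15:30, 15:40-16:20.

13:10-14:30, 14:45-15:30, 15:40-16:20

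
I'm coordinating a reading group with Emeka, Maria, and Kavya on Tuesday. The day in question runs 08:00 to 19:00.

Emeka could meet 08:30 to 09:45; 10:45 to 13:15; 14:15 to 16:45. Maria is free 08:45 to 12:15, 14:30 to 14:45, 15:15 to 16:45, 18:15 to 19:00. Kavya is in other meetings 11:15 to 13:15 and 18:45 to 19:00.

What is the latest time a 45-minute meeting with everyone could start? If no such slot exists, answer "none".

Emeka free: 08:30-09:45, 10:45-13:15, 14:15-16:45.
Maria free: 08:45-12:15, 14:30-14:45, 15:15-16:45, 18:15-19:00.
Kavya free: 08:00-11:15, 13:15-18:45 (invert busy blocks within the working day).
Emeka ∩ Maria: 08:45-09:45, 10:45-12:15, 14:30-14:45, 15:15-16:45.
Emeka ∩ Maria ∩ Kavya: 08:45-09:45, 10:45-11:15, 14:30-14:45, 15:15-16:45.
The last common window of at least 45 minutes is 15:15-16:45; a 45-minute meeting can start as late as 16:00 and still end by 16:45.

16:00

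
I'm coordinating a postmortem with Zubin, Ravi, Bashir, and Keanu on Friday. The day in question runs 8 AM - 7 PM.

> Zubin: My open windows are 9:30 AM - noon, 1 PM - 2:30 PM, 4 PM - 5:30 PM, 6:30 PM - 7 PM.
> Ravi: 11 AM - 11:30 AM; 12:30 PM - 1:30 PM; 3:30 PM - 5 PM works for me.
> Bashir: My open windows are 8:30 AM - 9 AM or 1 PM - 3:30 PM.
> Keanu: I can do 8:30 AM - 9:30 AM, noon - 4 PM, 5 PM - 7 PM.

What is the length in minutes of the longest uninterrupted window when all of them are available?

Zubin ∩ Ravi: 11:00-11:30, 13:00-13:30, 16:00-17:00.
Zubin ∩ Ravi ∩ Bashir: 13:00-13:30.
Zubin ∩ Ravi ∩ Bashir ∩ Keanu: 13:00-13:30.
The longest is 13:00-13:30 at 30 minutes.

30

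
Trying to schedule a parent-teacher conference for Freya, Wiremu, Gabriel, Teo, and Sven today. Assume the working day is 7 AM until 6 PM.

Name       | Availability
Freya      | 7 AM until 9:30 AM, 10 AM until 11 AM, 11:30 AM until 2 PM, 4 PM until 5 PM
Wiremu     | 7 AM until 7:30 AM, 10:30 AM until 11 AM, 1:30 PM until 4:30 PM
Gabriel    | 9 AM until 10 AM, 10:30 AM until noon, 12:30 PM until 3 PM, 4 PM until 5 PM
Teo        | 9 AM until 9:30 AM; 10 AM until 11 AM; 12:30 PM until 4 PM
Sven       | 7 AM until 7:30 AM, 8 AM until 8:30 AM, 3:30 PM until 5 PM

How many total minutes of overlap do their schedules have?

0

Freya ∩ Wiremu: 07:00-07:30, 10:30-11:00, 13:30-14:00, 16:00-16:30.
Freya ∩ Wiremu ∩ Gabriel: 10:30-11:00, 13:30-14:00, 16:00-16:30.
Freya ∩ Wiremu ∩ Gabriel ∩ Teo: 10:30-11:00, 13:30-14:00.
Freya ∩ Wiremu ∩ Gabriel ∩ Teo ∩ Sven: ∅.
There is no time when everyone is free.
There is no common window, so the total is 0 minutes.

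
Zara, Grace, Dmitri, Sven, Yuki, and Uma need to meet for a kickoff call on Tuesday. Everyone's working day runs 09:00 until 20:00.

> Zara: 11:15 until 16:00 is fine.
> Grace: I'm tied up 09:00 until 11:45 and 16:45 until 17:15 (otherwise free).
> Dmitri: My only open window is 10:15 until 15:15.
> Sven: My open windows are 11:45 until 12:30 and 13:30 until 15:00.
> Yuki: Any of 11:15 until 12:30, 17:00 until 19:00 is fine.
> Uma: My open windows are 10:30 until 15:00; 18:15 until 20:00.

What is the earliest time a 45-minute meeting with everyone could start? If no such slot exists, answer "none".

11:45

Zara free: 11:15-16:00.
Grace free: 11:45-16:45, 17:15-20:00 (invert busy blocks within the working day).
Dmitri free: 10:15-15:15.
Sven free: 11:45-12:30, 13:30-15:00.
Yuki free: 11:15-12:30, 17:00-19:00.
Uma free: 10:30-15:00, 18:15-20:00.
Zara ∩ Grace: 11:45-16:00.
Zara ∩ Grace ∩ Dmitri: 11:45-15:15.
Zara ∩ Grace ∩ Dmitri ∩ Sven: 11:45-12:30, 13:30-15:00.
Zara ∩ Grace ∩ Dmitri ∩ Sven ∩ Yuki: 11:45-12:30.
Zara ∩ Grace ∩ Dmitri ∩ Sven ∩ Yuki ∩ Uma: 11:45-12:30.
The first common window of at least 45 minutes is 11:45-12:30, so the earliest start is 11:45.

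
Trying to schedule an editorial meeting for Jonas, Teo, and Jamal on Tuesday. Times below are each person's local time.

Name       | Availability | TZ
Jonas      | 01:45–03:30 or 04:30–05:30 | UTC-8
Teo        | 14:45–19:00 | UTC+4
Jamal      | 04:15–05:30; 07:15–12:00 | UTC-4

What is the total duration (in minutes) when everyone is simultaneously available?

Jonas in UTC: 09:45-11:30, 12:30-13:30 (add 8h to convert from UTC-8).
Teo in UTC: 10:45-15:00 (subtract 4h to convert from UTC+4).
Jamal in UTC: 08:15-09:30, 11:15-16:00 (add 4h to convert from UTC-4).
Jonas ∩ Teo: 10:45-11:30, 12:30-13:30.
Jonas ∩ Teo ∩ Jamal: 11:15-11:30, 12:30-13:30.
So the common availability across everyone is 11:15-11:30, 12:30-13:30.
Summing the common windows: 15 + 60 = 75 minutes.

75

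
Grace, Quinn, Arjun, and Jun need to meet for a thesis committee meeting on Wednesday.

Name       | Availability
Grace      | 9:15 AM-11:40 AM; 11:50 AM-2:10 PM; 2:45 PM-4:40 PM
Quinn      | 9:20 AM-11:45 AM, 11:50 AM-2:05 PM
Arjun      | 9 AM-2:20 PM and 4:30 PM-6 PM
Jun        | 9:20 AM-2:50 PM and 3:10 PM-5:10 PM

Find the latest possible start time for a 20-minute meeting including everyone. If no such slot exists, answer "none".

Grace ∩ Quinn: 09:20-11:40, 11:50-14:05.
Grace ∩ Quinn ∩ Arjun: 09:20-11:40, 11:50-14:05.
Grace ∩ Quinn ∩ Arjun ∩ Jun: 09:20-11:40, 11:50-14:05.
So the common availability across everyone is 09:20-11:40, 11:50-14:05.
The last common window of at least 20 minutes is 11:50-14:05; a 20-minute meeting can start as late as 13:45 and still end by 14:05.

13:45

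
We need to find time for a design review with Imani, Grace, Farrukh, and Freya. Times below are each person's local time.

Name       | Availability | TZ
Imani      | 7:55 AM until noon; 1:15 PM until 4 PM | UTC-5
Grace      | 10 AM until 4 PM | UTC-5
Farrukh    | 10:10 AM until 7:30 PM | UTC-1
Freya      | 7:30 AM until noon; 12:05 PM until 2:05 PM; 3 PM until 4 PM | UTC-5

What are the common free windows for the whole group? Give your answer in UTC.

15:00-17:00, 18:15-19:05, 20:00-20:30

Imani in UTC: 12:55-17:00, 18:15-21:00 (add 5h to convert from UTC-5).
Grace in UTC: 15:00-21:00 (add 5h to convert from UTC-5).
Farrukh in UTC: 11:10-20:30 (add 1h to convert from UTC-1).
Freya in UTC: 12:30-17:00, 17:05-19:05, 20:00-21:00 (add 5h to convert from UTC-5).
Imani ∩ Grace: 15:00-17:00, 18:15-21:00.
Imani ∩ Grace ∩ Farrukh: 15:00-17:00, 18:15-20:30.
Imani ∩ Grace ∩ Farrukh ∩ Freya: 15:00-17:00, 18:15-19:05, 20:00-20:30.
So the common availability across everyone is 15:00-17:00, 18:15-19:05, 20:00-20:30.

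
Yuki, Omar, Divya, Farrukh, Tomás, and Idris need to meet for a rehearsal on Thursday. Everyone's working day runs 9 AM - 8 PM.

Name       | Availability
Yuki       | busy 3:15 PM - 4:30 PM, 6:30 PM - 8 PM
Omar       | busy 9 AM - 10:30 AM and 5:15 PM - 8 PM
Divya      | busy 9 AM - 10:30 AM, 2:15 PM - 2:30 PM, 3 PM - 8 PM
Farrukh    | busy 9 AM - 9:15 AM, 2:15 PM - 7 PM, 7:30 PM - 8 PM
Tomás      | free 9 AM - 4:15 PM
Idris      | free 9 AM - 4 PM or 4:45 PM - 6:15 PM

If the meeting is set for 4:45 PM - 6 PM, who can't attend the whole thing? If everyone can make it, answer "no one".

Yuki free: 09:00-15:15, 16:30-18:30 (invert busy blocks within the working day).
Omar free: 10:30-17:15 (invert busy blocks within the working day).
Divya free: 10:30-14:15, 14:30-15:00 (invert busy blocks within the working day).
Farrukh free: 09:15-14:15, 19:00-19:30 (invert busy blocks within the working day).
Tomás free: 09:00-16:15.
Idris free: 09:00-16:00, 16:45-18:15.
Yuki: free for 16:45-18:00. Omar: not fully free for 16:45-18:00. Divya: not fully free for 16:45-18:00. Farrukh: not fully free for 16:45-18:00. Tomás: not fully free for 16:45-18:00. Idris: free for 16:45-18:00.

Divya, Farrukh, Omar, Tomás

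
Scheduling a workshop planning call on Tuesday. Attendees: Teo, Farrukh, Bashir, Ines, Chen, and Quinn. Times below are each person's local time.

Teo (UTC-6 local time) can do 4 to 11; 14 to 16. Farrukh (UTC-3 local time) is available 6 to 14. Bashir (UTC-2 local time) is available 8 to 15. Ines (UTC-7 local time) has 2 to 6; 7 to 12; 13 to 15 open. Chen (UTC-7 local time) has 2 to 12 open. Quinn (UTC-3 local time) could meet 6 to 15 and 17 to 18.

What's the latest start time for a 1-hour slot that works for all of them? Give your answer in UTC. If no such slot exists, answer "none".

Teo in UTC: 10:00-17:00, 20:00-22:00 (add 6h to convert from UTC-6).
Farrukh in UTC: 09:00-17:00 (add 3h to convert from UTC-3).
Bashir in UTC: 10:00-17:00 (add 2h to convert from UTC-2).
Ines in UTC: 09:00-13:00, 14:00-19:00, 20:00-22:00 (add 7h to convert from UTC-7).
Chen in UTC: 09:00-19:00 (add 7h to convert from UTC-7).
Quinn in UTC: 09:00-18:00, 20:00-21:00 (add 3h to convert from UTC-3).
Teo ∩ Farrukh: 10:00-17:00.
Teo ∩ Farrukh ∩ Bashir: 10:00-17:00.
Teo ∩ Farrukh ∩ Bashir ∩ Ines: 10:00-13:00, 14:00-17:00.
Teo ∩ Farrukh ∩ Bashir ∩ Ines ∩ Chen: 10:00-13:00, 14:00-17:00.
Teo ∩ Farrukh ∩ Bashir ∩ Ines ∩ Chen ∩ Quinn: 10:00-13:00, 14:00-17:00.
The last common window of at least 60 minutes is 14:00-17:00; a 60-minute meeting can start as late as 16:00 and still end by 17:00.

16:00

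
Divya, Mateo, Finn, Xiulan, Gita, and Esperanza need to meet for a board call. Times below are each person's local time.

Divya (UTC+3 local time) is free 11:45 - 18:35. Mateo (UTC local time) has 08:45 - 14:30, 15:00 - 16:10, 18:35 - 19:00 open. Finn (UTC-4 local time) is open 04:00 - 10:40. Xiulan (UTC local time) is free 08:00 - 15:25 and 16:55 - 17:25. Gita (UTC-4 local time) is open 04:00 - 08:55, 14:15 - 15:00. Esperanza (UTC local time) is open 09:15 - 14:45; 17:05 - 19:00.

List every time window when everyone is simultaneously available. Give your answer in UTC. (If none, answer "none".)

09:15-12:55

Divya in UTC: 08:45-15:35 (subtract 3h to convert from UTC+3).
Mateo in UTC: 08:45-14:30, 15:00-16:10, 18:35-19:00.
Finn in UTC: 08:00-14:40 (add 4h to convert from UTC-4).
Xiulan in UTC: 08:00-15:25, 16:55-17:25.
Gita in UTC: 08:00-12:55, 18:15-19:00 (add 4h to convert from UTC-4).
Esperanza in UTC: 09:15-14:45, 17:05-19:00.
Divya ∩ Mateo: 08:45-14:30, 15:00-15:35.
Divya ∩ Mateo ∩ Finn: 08:45-14:30.
Divya ∩ Mateo ∩ Finn ∩ Xiulan: 08:45-14:30.
Divya ∩ Mateo ∩ Finn ∩ Xiulan ∩ Gita: 08:45-12:55.
Divya ∩ Mateo ∩ Finn ∩ Xiulan ∩ Gita ∩ Esperanza: 09:15-12:55.
Those are the intersection windows.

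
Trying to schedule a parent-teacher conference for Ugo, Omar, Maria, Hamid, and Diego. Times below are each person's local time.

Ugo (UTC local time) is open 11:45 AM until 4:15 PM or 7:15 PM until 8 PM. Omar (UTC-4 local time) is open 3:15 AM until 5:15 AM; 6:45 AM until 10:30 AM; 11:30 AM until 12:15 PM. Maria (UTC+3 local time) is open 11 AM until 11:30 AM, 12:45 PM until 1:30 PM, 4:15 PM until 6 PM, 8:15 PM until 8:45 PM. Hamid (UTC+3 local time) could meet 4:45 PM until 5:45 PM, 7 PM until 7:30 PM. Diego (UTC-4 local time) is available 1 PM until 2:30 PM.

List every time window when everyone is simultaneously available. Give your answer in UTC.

Ugo in UTC: 11:45-16:15, 19:15-20:00.
Omar in UTC: 07:15-09:15, 10:45-14:30, 15:30-16:15 (add 4h to convert from UTC-4).
Maria in UTC: 08:00-08:30, 09:45-10:30, 13:15-15:00, 17:15-17:45 (subtract 3h to convert from UTC+3).
Hamid in UTC: 13:45-14:45, 16:00-16:30 (subtract 3h to convert from UTC+3).
Diego in UTC: 17:00-18:30 (add 4h to convert from UTC-4).
Ugo ∩ Omar: 11:45-14:30, 15:30-16:15.
Ugo ∩ Omar ∩ Maria: 13:15-14:30.
Ugo ∩ Omar ∩ Maria ∩ Hamid: 13:45-14:30.
Ugo ∩ Omar ∩ Maria ∩ Hamid ∩ Diego: ∅.
There is no time when everyone is free.

none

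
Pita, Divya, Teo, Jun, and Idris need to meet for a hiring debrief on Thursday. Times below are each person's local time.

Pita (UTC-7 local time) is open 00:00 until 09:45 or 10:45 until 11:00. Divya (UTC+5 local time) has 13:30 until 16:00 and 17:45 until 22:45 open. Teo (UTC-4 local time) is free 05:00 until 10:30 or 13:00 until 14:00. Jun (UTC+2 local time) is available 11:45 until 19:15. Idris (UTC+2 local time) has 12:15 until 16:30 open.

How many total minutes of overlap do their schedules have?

Pita in UTC: 07:00-16:45, 17:45-18:00 (add 7h to convert from UTC-7).
Divya in UTC: 08:30-11:00, 12:45-17:45 (subtract 5h to convert from UTC+5).
Teo in UTC: 09:00-14:30, 17:00-18:00 (add 4h to convert from UTC-4).
Jun in UTC: 09:45-17:15 (subtract 2h to convert from UTC+2).
Idris in UTC: 10:15-14:30 (subtract 2h to convert from UTC+2).
Pita ∩ Divya: 08:30-11:00, 12:45-16:45.
Pita ∩ Divya ∩ Teo: 09:00-11:00, 12:45-14:30.
Pita ∩ Divya ∩ Teo ∩ Jun: 09:45-11:00, 12:45-14:30.
Pita ∩ Divya ∩ Teo ∩ Jun ∩ Idris: 10:15-11:00, 12:45-14:30.
Summing the common windows: 45 + 105 = 150 minutes.

150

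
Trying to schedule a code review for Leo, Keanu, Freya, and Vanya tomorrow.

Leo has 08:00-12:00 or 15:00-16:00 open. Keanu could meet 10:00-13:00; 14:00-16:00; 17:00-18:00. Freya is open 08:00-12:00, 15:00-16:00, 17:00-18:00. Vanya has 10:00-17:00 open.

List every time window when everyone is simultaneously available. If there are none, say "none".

Leo ∩ Keanu: 10:00-12:00, 15:00-16:00.
Leo ∩ Keanu ∩ Freya: 10:00-12:00, 15:00-16:00.
Leo ∩ Keanu ∩ Freya ∩ Vanya: 10:00-12:00, 15:00-16:00.

10:00-12:00, 15:00-16:00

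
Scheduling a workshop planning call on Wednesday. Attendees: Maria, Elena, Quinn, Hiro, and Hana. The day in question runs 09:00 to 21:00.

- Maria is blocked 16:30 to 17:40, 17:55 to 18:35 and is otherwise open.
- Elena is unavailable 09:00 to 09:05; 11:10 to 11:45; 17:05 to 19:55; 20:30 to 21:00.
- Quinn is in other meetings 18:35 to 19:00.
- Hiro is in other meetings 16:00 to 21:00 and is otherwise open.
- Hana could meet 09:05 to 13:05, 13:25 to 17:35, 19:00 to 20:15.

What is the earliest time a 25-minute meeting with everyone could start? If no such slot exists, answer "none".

Maria free: 09:00-16:30, 17:40-17:55, 18:35-21:00 (invert busy blocks within the working day).
Elena free: 09:05-11:10, 11:45-17:05, 19:55-20:30 (invert busy blocks within the working day).
Quinn free: 09:00-18:35, 19:00-21:00 (invert busy blocks within the working day).
Hiro free: 09:00-16:00 (invert busy blocks within the working day).
Hana free: 09:05-13:05, 13:25-17:35, 19:00-20:15.
Maria ∩ Elena: 09:05-11:10, 11:45-16:30, 19:55-20:30.
Maria ∩ Elena ∩ Quinn: 09:05-11:10, 11:45-16:30, 19:55-20:30.
Maria ∩ Elena ∩ Quinn ∩ Hiro: 09:05-11:10, 11:45-16:00.
Maria ∩ Elena ∩ Quinn ∩ Hiro ∩ Hana: 09:05-11:10, 11:45-13:05, 13:25-16:00.
The first common window of at least 25 minutes is 09:05-11:10, so the earliest start is 09:05.

09:05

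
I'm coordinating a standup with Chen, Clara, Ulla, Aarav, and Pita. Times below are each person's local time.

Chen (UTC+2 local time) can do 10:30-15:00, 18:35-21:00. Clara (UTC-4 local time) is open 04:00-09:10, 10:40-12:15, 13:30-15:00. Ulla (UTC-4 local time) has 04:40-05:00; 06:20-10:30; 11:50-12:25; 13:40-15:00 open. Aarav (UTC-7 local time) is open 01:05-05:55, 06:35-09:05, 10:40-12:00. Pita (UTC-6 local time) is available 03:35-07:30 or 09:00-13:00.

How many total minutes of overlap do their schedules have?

Chen in UTC: 08:30-13:00, 16:35-19:00 (subtract 2h to convert from UTC+2).
Clara in UTC: 08:00-13:10, 14:40-16:15, 17:30-19:00 (add 4h to convert from UTC-4).
Ulla in UTC: 08:40-09:00, 10:20-14:30, 15:50-16:25, 17:40-19:00 (add 4h to convert from UTC-4).
Aarav in UTC: 08:05-12:55, 13:35-16:05, 17:40-19:00 (add 7h to convert from UTC-7).
Pita in UTC: 09:35-13:30, 15:00-19:00 (add 6h to convert from UTC-6).
Chen ∩ Clara: 08:30-13:00, 17:30-19:00.
Chen ∩ Clara ∩ Ulla: 08:40-09:00, 10:20-13:00, 17:40-19:00.
Chen ∩ Clara ∩ Ulla ∩ Aarav: 08:40-09:00, 10:20-12:55, 17:40-19:00.
Chen ∩ Clara ∩ Ulla ∩ Aarav ∩ Pita: 10:20-12:55, 17:40-19:00.
Summing the common windows: 155 + 80 = 235 minutes.

235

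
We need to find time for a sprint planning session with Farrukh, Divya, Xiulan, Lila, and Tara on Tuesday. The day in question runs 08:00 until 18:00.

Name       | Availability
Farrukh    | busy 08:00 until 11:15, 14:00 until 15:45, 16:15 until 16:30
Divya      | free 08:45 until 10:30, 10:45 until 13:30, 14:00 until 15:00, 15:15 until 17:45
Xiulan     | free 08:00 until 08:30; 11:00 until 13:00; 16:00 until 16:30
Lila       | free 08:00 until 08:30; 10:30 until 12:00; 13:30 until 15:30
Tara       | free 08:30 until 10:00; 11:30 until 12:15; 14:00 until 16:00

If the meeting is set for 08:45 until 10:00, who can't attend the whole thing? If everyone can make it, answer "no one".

Farrukh free: 11:15-14:00, 15:45-16:15, 16:30-18:00 (invert busy blocks within the working day).
Divya free: 08:45-10:30, 10:45-13:30, 14:00-15:00, 15:15-17:45.
Xiulan free: 08:00-08:30, 11:00-13:00, 16:00-16:30.
Lila free: 08:00-08:30, 10:30-12:00, 13:30-15:30.
Tara free: 08:30-10:00, 11:30-12:15, 14:00-16:00.
Farrukh: not fully free for 08:45-10:00. Divya: free for 08:45-10:00. Xiulan: not fully free for 08:45-10:00. Lila: not fully free for 08:45-10:00. Tara: free for 08:45-10:00.

Farrukh, Lila, Xiulan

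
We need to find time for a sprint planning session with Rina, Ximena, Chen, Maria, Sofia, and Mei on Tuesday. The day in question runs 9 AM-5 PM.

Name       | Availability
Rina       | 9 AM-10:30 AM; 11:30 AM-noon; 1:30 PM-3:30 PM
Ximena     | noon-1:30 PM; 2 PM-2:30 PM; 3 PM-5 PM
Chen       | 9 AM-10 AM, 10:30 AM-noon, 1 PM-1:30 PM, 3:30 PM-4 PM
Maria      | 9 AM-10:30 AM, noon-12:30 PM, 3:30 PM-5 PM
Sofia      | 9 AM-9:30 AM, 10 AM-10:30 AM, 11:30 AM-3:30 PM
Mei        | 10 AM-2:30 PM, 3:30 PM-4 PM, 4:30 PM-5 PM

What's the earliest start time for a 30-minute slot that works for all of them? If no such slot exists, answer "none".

none

Rina ∩ Ximena: 14:00-14:30, 15:00-15:30.
Rina ∩ Ximena ∩ Chen: ∅.
Rina ∩ Ximena ∩ Chen ∩ Maria: ∅.
Rina ∩ Ximena ∩ Chen ∩ Maria ∩ Sofia: ∅.
Rina ∩ Ximena ∩ Chen ∩ Maria ∩ Sofia ∩ Mei: ∅.
There is no time when everyone is free.
No common window is at least 30 minutes long.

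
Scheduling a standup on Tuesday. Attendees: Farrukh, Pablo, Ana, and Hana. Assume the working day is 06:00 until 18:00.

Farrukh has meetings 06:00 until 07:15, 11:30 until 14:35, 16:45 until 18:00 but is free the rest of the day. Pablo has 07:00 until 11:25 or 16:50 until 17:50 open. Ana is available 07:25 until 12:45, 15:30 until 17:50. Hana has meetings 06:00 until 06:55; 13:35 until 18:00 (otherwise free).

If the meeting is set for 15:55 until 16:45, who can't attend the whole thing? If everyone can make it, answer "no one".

Hana, Pablo

Farrukh free: 07:15-11:30, 14:35-16:45 (invert busy blocks within the working day).
Pablo free: 07:00-11:25, 16:50-17:50.
Ana free: 07:25-12:45, 15:30-17:50.
Hana free: 06:55-13:35 (invert busy blocks within the working day).
Farrukh: free for 15:55-16:45. Pablo: not fully free for 15:55-16:45. Ana: free for 15:55-16:45. Hana: not fully free for 15:55-16:45.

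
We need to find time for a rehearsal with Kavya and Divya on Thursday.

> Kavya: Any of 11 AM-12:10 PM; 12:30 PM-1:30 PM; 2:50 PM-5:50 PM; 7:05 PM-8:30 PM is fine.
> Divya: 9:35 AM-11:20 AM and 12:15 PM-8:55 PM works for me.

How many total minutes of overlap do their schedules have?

345

Kavya ∩ Divya: 11:00-11:20, 12:30-13:30, 14:50-17:50, 19:05-20:30.
Summing the common windows: 20 + 60 + 180 + 85 = 345 minutes.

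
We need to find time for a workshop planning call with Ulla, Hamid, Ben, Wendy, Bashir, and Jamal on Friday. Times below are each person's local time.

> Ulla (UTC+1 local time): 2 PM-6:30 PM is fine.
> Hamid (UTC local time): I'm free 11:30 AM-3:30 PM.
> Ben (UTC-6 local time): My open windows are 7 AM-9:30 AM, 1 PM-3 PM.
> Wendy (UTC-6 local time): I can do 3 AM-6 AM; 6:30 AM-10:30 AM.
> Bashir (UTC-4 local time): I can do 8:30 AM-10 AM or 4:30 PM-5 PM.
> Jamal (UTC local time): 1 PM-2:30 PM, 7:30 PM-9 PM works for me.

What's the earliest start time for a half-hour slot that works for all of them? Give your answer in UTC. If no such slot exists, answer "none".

Ulla in UTC: 13:00-17:30 (subtract 1h to convert from UTC+1).
Hamid in UTC: 11:30-15:30.
Ben in UTC: 13:00-15:30, 19:00-21:00 (add 6h to convert from UTC-6).
Wendy in UTC: 09:00-12:00, 12:30-16:30 (add 6h to convert from UTC-6).
Bashir in UTC: 12:30-14:00, 20:30-21:00 (add 4h to convert from UTC-4).
Jamal in UTC: 13:00-14:30, 19:30-21:00.
Ulla ∩ Hamid: 13:00-15:30.
Ulla ∩ Hamid ∩ Ben: 13:00-15:30.
Ulla ∩ Hamid ∩ Ben ∩ Wendy: 13:00-15:30.
Ulla ∩ Hamid ∩ Ben ∩ Wendy ∩ Bashir: 13:00-14:00.
Ulla ∩ Hamid ∩ Ben ∩ Wendy ∩ Bashir ∩ Jamal: 13:00-14:00.
The first common window of at least 30 minutes is 13:00-14:00, so the earliest start is 13:00.

13:00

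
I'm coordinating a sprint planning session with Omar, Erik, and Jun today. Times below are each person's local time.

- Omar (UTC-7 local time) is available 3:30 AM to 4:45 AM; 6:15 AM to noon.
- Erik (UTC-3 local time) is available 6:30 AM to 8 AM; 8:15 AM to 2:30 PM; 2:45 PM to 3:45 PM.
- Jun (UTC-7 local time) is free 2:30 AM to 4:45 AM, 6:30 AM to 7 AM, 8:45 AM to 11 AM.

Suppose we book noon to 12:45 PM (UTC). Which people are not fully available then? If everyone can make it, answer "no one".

Omar in UTC: 10:30-11:45, 13:15-19:00 (add 7h to convert from UTC-7).
Erik in UTC: 09:30-11:00, 11:15-17:30, 17:45-18:45 (add 3h to convert from UTC-3).
Jun in UTC: 09:30-11:45, 13:30-14:00, 15:45-18:00 (add 7h to convert from UTC-7).
Omar: not fully free for 12:00-12:45. Erik: free for 12:00-12:45. Jun: not fully free for 12:00-12:45.

Jun, Omar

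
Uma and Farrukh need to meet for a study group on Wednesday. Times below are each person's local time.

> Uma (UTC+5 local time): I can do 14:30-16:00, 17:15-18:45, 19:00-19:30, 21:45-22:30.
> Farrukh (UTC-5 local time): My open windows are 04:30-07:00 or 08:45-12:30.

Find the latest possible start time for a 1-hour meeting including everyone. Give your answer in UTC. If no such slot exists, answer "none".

Uma in UTC: 09:30-11:00, 12:15-13:45, 14:00-14:30, 16:45-17:30 (subtract 5h to convert from UTC+5).
Farrukh in UTC: 09:30-12:00, 13:45-17:30 (add 5h to convert from UTC-5).
Uma ∩ Farrukh: 09:30-11:00, 14:00-14:30, 16:45-17:30.
The last common window of at least 60 minutes is 09:30-11:00; a 60-minute meeting can start as late as 10:00 and still end by 11:00.

10:00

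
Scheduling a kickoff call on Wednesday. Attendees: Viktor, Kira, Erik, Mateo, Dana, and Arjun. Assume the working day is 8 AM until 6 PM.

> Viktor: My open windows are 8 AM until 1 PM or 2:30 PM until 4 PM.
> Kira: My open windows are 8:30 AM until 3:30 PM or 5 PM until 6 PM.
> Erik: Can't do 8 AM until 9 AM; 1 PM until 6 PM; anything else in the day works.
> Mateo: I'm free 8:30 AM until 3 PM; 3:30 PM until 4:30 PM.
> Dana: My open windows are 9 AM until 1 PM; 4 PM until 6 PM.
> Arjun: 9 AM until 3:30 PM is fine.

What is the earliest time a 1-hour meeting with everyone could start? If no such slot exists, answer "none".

Viktor free: 08:00-13:00, 14:30-16:00.
Kira free: 08:30-15:30, 17:00-18:00.
Erik free: 09:00-13:00 (invert busy blocks within the working day).
Mateo free: 08:30-15:00, 15:30-16:30.
Dana free: 09:00-13:00, 16:00-18:00.
Arjun free: 09:00-15:30.
Viktor ∩ Kira: 08:30-13:00, 14:30-15:30.
Viktor ∩ Kira ∩ Erik: 09:00-13:00.
Viktor ∩ Kira ∩ Erik ∩ Mateo: 09:00-13:00.
Viktor ∩ Kira ∩ Erik ∩ Mateo ∩ Dana: 09:00-13:00.
Viktor ∩ Kira ∩ Erik ∩ Mateo ∩ Dana ∩ Arjun: 09:00-13:00.
So the common availability across everyone is 09:00-13:00.
The first common window of at least 60 minutes is 09:00-13:00, so the earliest start is 09:00.

09:00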